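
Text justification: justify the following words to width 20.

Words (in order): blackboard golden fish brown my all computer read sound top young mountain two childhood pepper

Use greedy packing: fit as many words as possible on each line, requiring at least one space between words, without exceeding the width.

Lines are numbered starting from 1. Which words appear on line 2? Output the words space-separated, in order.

Line 1: ['blackboard', 'golden'] (min_width=17, slack=3)
Line 2: ['fish', 'brown', 'my', 'all'] (min_width=17, slack=3)
Line 3: ['computer', 'read', 'sound'] (min_width=19, slack=1)
Line 4: ['top', 'young', 'mountain'] (min_width=18, slack=2)
Line 5: ['two', 'childhood', 'pepper'] (min_width=20, slack=0)

Answer: fish brown my all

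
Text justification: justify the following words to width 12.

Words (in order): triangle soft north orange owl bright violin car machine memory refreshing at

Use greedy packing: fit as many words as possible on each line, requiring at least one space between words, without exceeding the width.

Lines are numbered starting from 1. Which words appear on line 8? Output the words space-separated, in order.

Line 1: ['triangle'] (min_width=8, slack=4)
Line 2: ['soft', 'north'] (min_width=10, slack=2)
Line 3: ['orange', 'owl'] (min_width=10, slack=2)
Line 4: ['bright'] (min_width=6, slack=6)
Line 5: ['violin', 'car'] (min_width=10, slack=2)
Line 6: ['machine'] (min_width=7, slack=5)
Line 7: ['memory'] (min_width=6, slack=6)
Line 8: ['refreshing'] (min_width=10, slack=2)
Line 9: ['at'] (min_width=2, slack=10)

Answer: refreshing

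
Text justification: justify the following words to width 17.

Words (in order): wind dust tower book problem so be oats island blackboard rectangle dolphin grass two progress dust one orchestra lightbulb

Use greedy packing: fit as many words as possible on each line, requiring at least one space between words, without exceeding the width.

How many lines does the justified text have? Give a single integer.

Answer: 9

Derivation:
Line 1: ['wind', 'dust', 'tower'] (min_width=15, slack=2)
Line 2: ['book', 'problem', 'so'] (min_width=15, slack=2)
Line 3: ['be', 'oats', 'island'] (min_width=14, slack=3)
Line 4: ['blackboard'] (min_width=10, slack=7)
Line 5: ['rectangle', 'dolphin'] (min_width=17, slack=0)
Line 6: ['grass', 'two'] (min_width=9, slack=8)
Line 7: ['progress', 'dust', 'one'] (min_width=17, slack=0)
Line 8: ['orchestra'] (min_width=9, slack=8)
Line 9: ['lightbulb'] (min_width=9, slack=8)
Total lines: 9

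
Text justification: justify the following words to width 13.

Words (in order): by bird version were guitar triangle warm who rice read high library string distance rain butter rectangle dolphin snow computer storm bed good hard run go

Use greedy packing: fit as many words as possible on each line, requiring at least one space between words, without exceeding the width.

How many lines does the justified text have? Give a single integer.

Answer: 15

Derivation:
Line 1: ['by', 'bird'] (min_width=7, slack=6)
Line 2: ['version', 'were'] (min_width=12, slack=1)
Line 3: ['guitar'] (min_width=6, slack=7)
Line 4: ['triangle', 'warm'] (min_width=13, slack=0)
Line 5: ['who', 'rice', 'read'] (min_width=13, slack=0)
Line 6: ['high', 'library'] (min_width=12, slack=1)
Line 7: ['string'] (min_width=6, slack=7)
Line 8: ['distance', 'rain'] (min_width=13, slack=0)
Line 9: ['butter'] (min_width=6, slack=7)
Line 10: ['rectangle'] (min_width=9, slack=4)
Line 11: ['dolphin', 'snow'] (min_width=12, slack=1)
Line 12: ['computer'] (min_width=8, slack=5)
Line 13: ['storm', 'bed'] (min_width=9, slack=4)
Line 14: ['good', 'hard', 'run'] (min_width=13, slack=0)
Line 15: ['go'] (min_width=2, slack=11)
Total lines: 15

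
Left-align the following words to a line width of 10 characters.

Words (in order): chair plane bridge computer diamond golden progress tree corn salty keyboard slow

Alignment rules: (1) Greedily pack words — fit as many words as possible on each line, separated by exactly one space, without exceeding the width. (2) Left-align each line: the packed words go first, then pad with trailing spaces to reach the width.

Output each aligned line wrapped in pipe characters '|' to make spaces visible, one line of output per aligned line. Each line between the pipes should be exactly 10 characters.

Answer: |chair     |
|plane     |
|bridge    |
|computer  |
|diamond   |
|golden    |
|progress  |
|tree corn |
|salty     |
|keyboard  |
|slow      |

Derivation:
Line 1: ['chair'] (min_width=5, slack=5)
Line 2: ['plane'] (min_width=5, slack=5)
Line 3: ['bridge'] (min_width=6, slack=4)
Line 4: ['computer'] (min_width=8, slack=2)
Line 5: ['diamond'] (min_width=7, slack=3)
Line 6: ['golden'] (min_width=6, slack=4)
Line 7: ['progress'] (min_width=8, slack=2)
Line 8: ['tree', 'corn'] (min_width=9, slack=1)
Line 9: ['salty'] (min_width=5, slack=5)
Line 10: ['keyboard'] (min_width=8, slack=2)
Line 11: ['slow'] (min_width=4, slack=6)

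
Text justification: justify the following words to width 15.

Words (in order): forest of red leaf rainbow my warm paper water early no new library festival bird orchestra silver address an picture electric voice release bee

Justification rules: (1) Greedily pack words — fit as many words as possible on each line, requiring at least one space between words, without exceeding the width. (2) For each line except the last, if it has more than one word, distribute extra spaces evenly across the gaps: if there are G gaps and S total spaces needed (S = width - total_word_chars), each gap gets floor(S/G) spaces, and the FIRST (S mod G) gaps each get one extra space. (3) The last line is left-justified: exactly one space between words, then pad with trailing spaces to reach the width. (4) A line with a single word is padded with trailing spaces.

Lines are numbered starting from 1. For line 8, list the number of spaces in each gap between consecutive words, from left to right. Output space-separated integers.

Line 1: ['forest', 'of', 'red'] (min_width=13, slack=2)
Line 2: ['leaf', 'rainbow', 'my'] (min_width=15, slack=0)
Line 3: ['warm', 'paper'] (min_width=10, slack=5)
Line 4: ['water', 'early', 'no'] (min_width=14, slack=1)
Line 5: ['new', 'library'] (min_width=11, slack=4)
Line 6: ['festival', 'bird'] (min_width=13, slack=2)
Line 7: ['orchestra'] (min_width=9, slack=6)
Line 8: ['silver', 'address'] (min_width=14, slack=1)
Line 9: ['an', 'picture'] (min_width=10, slack=5)
Line 10: ['electric', 'voice'] (min_width=14, slack=1)
Line 11: ['release', 'bee'] (min_width=11, slack=4)

Answer: 2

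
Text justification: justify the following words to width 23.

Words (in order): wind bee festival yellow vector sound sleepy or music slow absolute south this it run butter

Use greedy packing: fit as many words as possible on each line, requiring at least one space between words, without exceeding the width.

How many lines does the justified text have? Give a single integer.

Line 1: ['wind', 'bee', 'festival'] (min_width=17, slack=6)
Line 2: ['yellow', 'vector', 'sound'] (min_width=19, slack=4)
Line 3: ['sleepy', 'or', 'music', 'slow'] (min_width=20, slack=3)
Line 4: ['absolute', 'south', 'this', 'it'] (min_width=22, slack=1)
Line 5: ['run', 'butter'] (min_width=10, slack=13)
Total lines: 5

Answer: 5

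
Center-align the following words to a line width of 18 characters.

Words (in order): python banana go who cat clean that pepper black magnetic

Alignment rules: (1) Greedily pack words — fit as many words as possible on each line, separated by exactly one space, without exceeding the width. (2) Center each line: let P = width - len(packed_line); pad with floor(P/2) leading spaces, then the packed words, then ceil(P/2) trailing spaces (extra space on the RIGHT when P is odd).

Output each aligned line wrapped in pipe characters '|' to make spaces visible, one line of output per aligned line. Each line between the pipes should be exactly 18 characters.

Answer: | python banana go |
|who cat clean that|
|   pepper black   |
|     magnetic     |

Derivation:
Line 1: ['python', 'banana', 'go'] (min_width=16, slack=2)
Line 2: ['who', 'cat', 'clean', 'that'] (min_width=18, slack=0)
Line 3: ['pepper', 'black'] (min_width=12, slack=6)
Line 4: ['magnetic'] (min_width=8, slack=10)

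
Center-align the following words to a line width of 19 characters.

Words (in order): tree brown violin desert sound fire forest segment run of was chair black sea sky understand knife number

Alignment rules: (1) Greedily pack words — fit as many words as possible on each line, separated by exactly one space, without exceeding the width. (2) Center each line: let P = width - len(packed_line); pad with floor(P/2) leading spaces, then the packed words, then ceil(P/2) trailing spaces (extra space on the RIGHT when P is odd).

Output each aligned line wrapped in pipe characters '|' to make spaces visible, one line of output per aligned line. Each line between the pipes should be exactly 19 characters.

Line 1: ['tree', 'brown', 'violin'] (min_width=17, slack=2)
Line 2: ['desert', 'sound', 'fire'] (min_width=17, slack=2)
Line 3: ['forest', 'segment', 'run'] (min_width=18, slack=1)
Line 4: ['of', 'was', 'chair', 'black'] (min_width=18, slack=1)
Line 5: ['sea', 'sky', 'understand'] (min_width=18, slack=1)
Line 6: ['knife', 'number'] (min_width=12, slack=7)

Answer: | tree brown violin |
| desert sound fire |
|forest segment run |
|of was chair black |
|sea sky understand |
|   knife number    |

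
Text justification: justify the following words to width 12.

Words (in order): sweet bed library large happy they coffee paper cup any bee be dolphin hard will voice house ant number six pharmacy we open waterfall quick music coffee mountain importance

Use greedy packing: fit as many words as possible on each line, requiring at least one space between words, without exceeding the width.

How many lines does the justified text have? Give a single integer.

Line 1: ['sweet', 'bed'] (min_width=9, slack=3)
Line 2: ['library'] (min_width=7, slack=5)
Line 3: ['large', 'happy'] (min_width=11, slack=1)
Line 4: ['they', 'coffee'] (min_width=11, slack=1)
Line 5: ['paper', 'cup'] (min_width=9, slack=3)
Line 6: ['any', 'bee', 'be'] (min_width=10, slack=2)
Line 7: ['dolphin', 'hard'] (min_width=12, slack=0)
Line 8: ['will', 'voice'] (min_width=10, slack=2)
Line 9: ['house', 'ant'] (min_width=9, slack=3)
Line 10: ['number', 'six'] (min_width=10, slack=2)
Line 11: ['pharmacy', 'we'] (min_width=11, slack=1)
Line 12: ['open'] (min_width=4, slack=8)
Line 13: ['waterfall'] (min_width=9, slack=3)
Line 14: ['quick', 'music'] (min_width=11, slack=1)
Line 15: ['coffee'] (min_width=6, slack=6)
Line 16: ['mountain'] (min_width=8, slack=4)
Line 17: ['importance'] (min_width=10, slack=2)
Total lines: 17

Answer: 17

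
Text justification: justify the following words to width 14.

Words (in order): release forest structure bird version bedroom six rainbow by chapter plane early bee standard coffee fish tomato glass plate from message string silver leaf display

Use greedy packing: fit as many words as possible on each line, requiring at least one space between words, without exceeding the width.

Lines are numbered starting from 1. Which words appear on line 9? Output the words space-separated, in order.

Line 1: ['release', 'forest'] (min_width=14, slack=0)
Line 2: ['structure', 'bird'] (min_width=14, slack=0)
Line 3: ['version'] (min_width=7, slack=7)
Line 4: ['bedroom', 'six'] (min_width=11, slack=3)
Line 5: ['rainbow', 'by'] (min_width=10, slack=4)
Line 6: ['chapter', 'plane'] (min_width=13, slack=1)
Line 7: ['early', 'bee'] (min_width=9, slack=5)
Line 8: ['standard'] (min_width=8, slack=6)
Line 9: ['coffee', 'fish'] (min_width=11, slack=3)
Line 10: ['tomato', 'glass'] (min_width=12, slack=2)
Line 11: ['plate', 'from'] (min_width=10, slack=4)
Line 12: ['message', 'string'] (min_width=14, slack=0)
Line 13: ['silver', 'leaf'] (min_width=11, slack=3)
Line 14: ['display'] (min_width=7, slack=7)

Answer: coffee fish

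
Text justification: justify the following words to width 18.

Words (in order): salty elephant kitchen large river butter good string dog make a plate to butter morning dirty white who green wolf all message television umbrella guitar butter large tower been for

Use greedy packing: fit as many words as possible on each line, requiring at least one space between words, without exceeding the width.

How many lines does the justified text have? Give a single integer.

Line 1: ['salty', 'elephant'] (min_width=14, slack=4)
Line 2: ['kitchen', 'large'] (min_width=13, slack=5)
Line 3: ['river', 'butter', 'good'] (min_width=17, slack=1)
Line 4: ['string', 'dog', 'make', 'a'] (min_width=17, slack=1)
Line 5: ['plate', 'to', 'butter'] (min_width=15, slack=3)
Line 6: ['morning', 'dirty'] (min_width=13, slack=5)
Line 7: ['white', 'who', 'green'] (min_width=15, slack=3)
Line 8: ['wolf', 'all', 'message'] (min_width=16, slack=2)
Line 9: ['television'] (min_width=10, slack=8)
Line 10: ['umbrella', 'guitar'] (min_width=15, slack=3)
Line 11: ['butter', 'large', 'tower'] (min_width=18, slack=0)
Line 12: ['been', 'for'] (min_width=8, slack=10)
Total lines: 12

Answer: 12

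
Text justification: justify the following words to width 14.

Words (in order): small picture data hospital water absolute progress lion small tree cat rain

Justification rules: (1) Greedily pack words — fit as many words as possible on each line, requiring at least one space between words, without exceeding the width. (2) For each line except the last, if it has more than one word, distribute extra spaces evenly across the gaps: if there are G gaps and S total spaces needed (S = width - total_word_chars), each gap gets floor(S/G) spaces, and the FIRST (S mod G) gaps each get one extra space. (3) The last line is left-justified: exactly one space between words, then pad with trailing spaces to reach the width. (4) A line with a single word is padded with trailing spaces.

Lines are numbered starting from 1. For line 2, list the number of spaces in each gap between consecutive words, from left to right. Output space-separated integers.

Answer: 2

Derivation:
Line 1: ['small', 'picture'] (min_width=13, slack=1)
Line 2: ['data', 'hospital'] (min_width=13, slack=1)
Line 3: ['water', 'absolute'] (min_width=14, slack=0)
Line 4: ['progress', 'lion'] (min_width=13, slack=1)
Line 5: ['small', 'tree', 'cat'] (min_width=14, slack=0)
Line 6: ['rain'] (min_width=4, slack=10)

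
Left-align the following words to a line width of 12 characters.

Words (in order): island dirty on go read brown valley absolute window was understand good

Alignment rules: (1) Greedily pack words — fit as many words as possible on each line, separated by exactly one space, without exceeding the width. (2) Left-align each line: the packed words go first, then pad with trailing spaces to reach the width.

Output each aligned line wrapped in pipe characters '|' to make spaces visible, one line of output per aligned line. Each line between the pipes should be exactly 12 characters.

Line 1: ['island', 'dirty'] (min_width=12, slack=0)
Line 2: ['on', 'go', 'read'] (min_width=10, slack=2)
Line 3: ['brown', 'valley'] (min_width=12, slack=0)
Line 4: ['absolute'] (min_width=8, slack=4)
Line 5: ['window', 'was'] (min_width=10, slack=2)
Line 6: ['understand'] (min_width=10, slack=2)
Line 7: ['good'] (min_width=4, slack=8)

Answer: |island dirty|
|on go read  |
|brown valley|
|absolute    |
|window was  |
|understand  |
|good        |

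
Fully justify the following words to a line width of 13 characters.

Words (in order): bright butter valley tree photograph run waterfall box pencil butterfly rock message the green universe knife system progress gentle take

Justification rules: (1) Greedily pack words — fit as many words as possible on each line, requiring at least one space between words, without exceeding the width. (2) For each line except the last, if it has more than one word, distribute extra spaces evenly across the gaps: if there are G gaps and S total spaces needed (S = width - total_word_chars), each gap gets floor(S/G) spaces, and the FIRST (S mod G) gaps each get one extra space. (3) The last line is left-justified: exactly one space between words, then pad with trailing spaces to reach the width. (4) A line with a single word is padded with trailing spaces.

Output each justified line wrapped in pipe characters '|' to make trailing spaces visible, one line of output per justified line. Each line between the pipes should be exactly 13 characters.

Answer: |bright butter|
|valley   tree|
|photograph   |
|run waterfall|
|box    pencil|
|butterfly    |
|rock  message|
|the     green|
|universe     |
|knife  system|
|progress     |
|gentle take  |

Derivation:
Line 1: ['bright', 'butter'] (min_width=13, slack=0)
Line 2: ['valley', 'tree'] (min_width=11, slack=2)
Line 3: ['photograph'] (min_width=10, slack=3)
Line 4: ['run', 'waterfall'] (min_width=13, slack=0)
Line 5: ['box', 'pencil'] (min_width=10, slack=3)
Line 6: ['butterfly'] (min_width=9, slack=4)
Line 7: ['rock', 'message'] (min_width=12, slack=1)
Line 8: ['the', 'green'] (min_width=9, slack=4)
Line 9: ['universe'] (min_width=8, slack=5)
Line 10: ['knife', 'system'] (min_width=12, slack=1)
Line 11: ['progress'] (min_width=8, slack=5)
Line 12: ['gentle', 'take'] (min_width=11, slack=2)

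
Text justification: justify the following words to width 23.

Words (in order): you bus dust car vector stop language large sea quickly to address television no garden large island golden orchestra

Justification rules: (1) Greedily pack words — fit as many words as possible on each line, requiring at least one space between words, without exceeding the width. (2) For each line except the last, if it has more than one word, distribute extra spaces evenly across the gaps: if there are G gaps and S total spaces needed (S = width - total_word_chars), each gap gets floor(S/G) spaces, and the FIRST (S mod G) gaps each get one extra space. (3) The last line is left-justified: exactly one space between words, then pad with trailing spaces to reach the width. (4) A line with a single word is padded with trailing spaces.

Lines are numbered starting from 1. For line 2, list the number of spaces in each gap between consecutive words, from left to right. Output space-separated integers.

Answer: 1 1 1

Derivation:
Line 1: ['you', 'bus', 'dust', 'car', 'vector'] (min_width=23, slack=0)
Line 2: ['stop', 'language', 'large', 'sea'] (min_width=23, slack=0)
Line 3: ['quickly', 'to', 'address'] (min_width=18, slack=5)
Line 4: ['television', 'no', 'garden'] (min_width=20, slack=3)
Line 5: ['large', 'island', 'golden'] (min_width=19, slack=4)
Line 6: ['orchestra'] (min_width=9, slack=14)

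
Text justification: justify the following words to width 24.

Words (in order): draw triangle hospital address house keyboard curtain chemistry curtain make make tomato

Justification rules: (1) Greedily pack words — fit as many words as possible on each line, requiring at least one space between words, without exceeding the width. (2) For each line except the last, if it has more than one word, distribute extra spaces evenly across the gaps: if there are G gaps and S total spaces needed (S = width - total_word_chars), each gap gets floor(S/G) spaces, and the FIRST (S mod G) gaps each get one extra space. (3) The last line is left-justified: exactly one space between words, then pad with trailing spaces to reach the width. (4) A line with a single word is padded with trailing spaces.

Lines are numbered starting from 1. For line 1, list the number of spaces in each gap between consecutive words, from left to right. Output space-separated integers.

Line 1: ['draw', 'triangle', 'hospital'] (min_width=22, slack=2)
Line 2: ['address', 'house', 'keyboard'] (min_width=22, slack=2)
Line 3: ['curtain', 'chemistry'] (min_width=17, slack=7)
Line 4: ['curtain', 'make', 'make', 'tomato'] (min_width=24, slack=0)

Answer: 2 2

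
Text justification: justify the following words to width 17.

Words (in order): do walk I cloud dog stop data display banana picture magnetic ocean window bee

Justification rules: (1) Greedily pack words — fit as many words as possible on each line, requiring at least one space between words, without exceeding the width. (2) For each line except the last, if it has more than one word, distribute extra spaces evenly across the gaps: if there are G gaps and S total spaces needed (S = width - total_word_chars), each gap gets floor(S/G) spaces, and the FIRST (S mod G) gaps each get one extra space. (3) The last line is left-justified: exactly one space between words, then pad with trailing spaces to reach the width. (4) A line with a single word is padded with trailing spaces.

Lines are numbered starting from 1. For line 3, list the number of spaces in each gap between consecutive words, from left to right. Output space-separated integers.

Line 1: ['do', 'walk', 'I', 'cloud'] (min_width=15, slack=2)
Line 2: ['dog', 'stop', 'data'] (min_width=13, slack=4)
Line 3: ['display', 'banana'] (min_width=14, slack=3)
Line 4: ['picture', 'magnetic'] (min_width=16, slack=1)
Line 5: ['ocean', 'window', 'bee'] (min_width=16, slack=1)

Answer: 4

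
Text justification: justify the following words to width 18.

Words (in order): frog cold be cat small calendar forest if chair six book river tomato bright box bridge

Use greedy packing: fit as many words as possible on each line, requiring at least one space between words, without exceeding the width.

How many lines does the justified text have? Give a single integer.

Answer: 6

Derivation:
Line 1: ['frog', 'cold', 'be', 'cat'] (min_width=16, slack=2)
Line 2: ['small', 'calendar'] (min_width=14, slack=4)
Line 3: ['forest', 'if', 'chair'] (min_width=15, slack=3)
Line 4: ['six', 'book', 'river'] (min_width=14, slack=4)
Line 5: ['tomato', 'bright', 'box'] (min_width=17, slack=1)
Line 6: ['bridge'] (min_width=6, slack=12)
Total lines: 6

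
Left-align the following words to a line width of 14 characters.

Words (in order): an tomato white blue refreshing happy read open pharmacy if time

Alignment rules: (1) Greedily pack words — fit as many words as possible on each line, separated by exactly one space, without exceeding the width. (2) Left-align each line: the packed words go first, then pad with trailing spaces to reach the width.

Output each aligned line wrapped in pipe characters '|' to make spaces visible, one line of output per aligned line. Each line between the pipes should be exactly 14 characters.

Line 1: ['an', 'tomato'] (min_width=9, slack=5)
Line 2: ['white', 'blue'] (min_width=10, slack=4)
Line 3: ['refreshing'] (min_width=10, slack=4)
Line 4: ['happy', 'read'] (min_width=10, slack=4)
Line 5: ['open', 'pharmacy'] (min_width=13, slack=1)
Line 6: ['if', 'time'] (min_width=7, slack=7)

Answer: |an tomato     |
|white blue    |
|refreshing    |
|happy read    |
|open pharmacy |
|if time       |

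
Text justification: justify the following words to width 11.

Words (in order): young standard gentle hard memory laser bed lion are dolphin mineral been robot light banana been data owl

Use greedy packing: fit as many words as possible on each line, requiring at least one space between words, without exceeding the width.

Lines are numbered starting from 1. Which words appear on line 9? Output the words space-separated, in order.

Answer: been robot

Derivation:
Line 1: ['young'] (min_width=5, slack=6)
Line 2: ['standard'] (min_width=8, slack=3)
Line 3: ['gentle', 'hard'] (min_width=11, slack=0)
Line 4: ['memory'] (min_width=6, slack=5)
Line 5: ['laser', 'bed'] (min_width=9, slack=2)
Line 6: ['lion', 'are'] (min_width=8, slack=3)
Line 7: ['dolphin'] (min_width=7, slack=4)
Line 8: ['mineral'] (min_width=7, slack=4)
Line 9: ['been', 'robot'] (min_width=10, slack=1)
Line 10: ['light'] (min_width=5, slack=6)
Line 11: ['banana', 'been'] (min_width=11, slack=0)
Line 12: ['data', 'owl'] (min_width=8, slack=3)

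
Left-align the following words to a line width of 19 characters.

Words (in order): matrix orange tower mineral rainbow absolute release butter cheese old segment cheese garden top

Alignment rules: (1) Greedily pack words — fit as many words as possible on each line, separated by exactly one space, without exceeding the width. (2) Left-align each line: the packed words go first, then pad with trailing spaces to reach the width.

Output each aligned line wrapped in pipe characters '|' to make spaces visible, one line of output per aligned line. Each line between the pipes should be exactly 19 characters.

Line 1: ['matrix', 'orange', 'tower'] (min_width=19, slack=0)
Line 2: ['mineral', 'rainbow'] (min_width=15, slack=4)
Line 3: ['absolute', 'release'] (min_width=16, slack=3)
Line 4: ['butter', 'cheese', 'old'] (min_width=17, slack=2)
Line 5: ['segment', 'cheese'] (min_width=14, slack=5)
Line 6: ['garden', 'top'] (min_width=10, slack=9)

Answer: |matrix orange tower|
|mineral rainbow    |
|absolute release   |
|butter cheese old  |
|segment cheese     |
|garden top         |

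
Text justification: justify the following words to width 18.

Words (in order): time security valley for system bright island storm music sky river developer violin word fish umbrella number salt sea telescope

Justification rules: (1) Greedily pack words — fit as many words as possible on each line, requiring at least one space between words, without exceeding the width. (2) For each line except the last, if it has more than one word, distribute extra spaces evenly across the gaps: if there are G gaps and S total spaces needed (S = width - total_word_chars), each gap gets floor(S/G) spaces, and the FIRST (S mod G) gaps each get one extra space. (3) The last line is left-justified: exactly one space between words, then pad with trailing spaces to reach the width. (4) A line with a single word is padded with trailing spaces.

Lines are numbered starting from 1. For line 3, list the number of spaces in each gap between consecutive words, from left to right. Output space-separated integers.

Line 1: ['time', 'security'] (min_width=13, slack=5)
Line 2: ['valley', 'for', 'system'] (min_width=17, slack=1)
Line 3: ['bright', 'island'] (min_width=13, slack=5)
Line 4: ['storm', 'music', 'sky'] (min_width=15, slack=3)
Line 5: ['river', 'developer'] (min_width=15, slack=3)
Line 6: ['violin', 'word', 'fish'] (min_width=16, slack=2)
Line 7: ['umbrella', 'number'] (min_width=15, slack=3)
Line 8: ['salt', 'sea', 'telescope'] (min_width=18, slack=0)

Answer: 6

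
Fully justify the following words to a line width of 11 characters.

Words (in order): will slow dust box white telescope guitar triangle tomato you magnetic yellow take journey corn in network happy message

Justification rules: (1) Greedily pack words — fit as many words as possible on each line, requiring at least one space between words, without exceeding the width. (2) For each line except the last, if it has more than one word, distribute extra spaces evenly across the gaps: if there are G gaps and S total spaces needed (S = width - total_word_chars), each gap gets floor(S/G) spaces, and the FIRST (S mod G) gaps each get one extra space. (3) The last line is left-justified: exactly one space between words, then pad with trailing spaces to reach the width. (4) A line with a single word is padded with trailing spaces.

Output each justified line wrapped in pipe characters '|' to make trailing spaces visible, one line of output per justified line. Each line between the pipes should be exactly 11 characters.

Line 1: ['will', 'slow'] (min_width=9, slack=2)
Line 2: ['dust', 'box'] (min_width=8, slack=3)
Line 3: ['white'] (min_width=5, slack=6)
Line 4: ['telescope'] (min_width=9, slack=2)
Line 5: ['guitar'] (min_width=6, slack=5)
Line 6: ['triangle'] (min_width=8, slack=3)
Line 7: ['tomato', 'you'] (min_width=10, slack=1)
Line 8: ['magnetic'] (min_width=8, slack=3)
Line 9: ['yellow', 'take'] (min_width=11, slack=0)
Line 10: ['journey'] (min_width=7, slack=4)
Line 11: ['corn', 'in'] (min_width=7, slack=4)
Line 12: ['network'] (min_width=7, slack=4)
Line 13: ['happy'] (min_width=5, slack=6)
Line 14: ['message'] (min_width=7, slack=4)

Answer: |will   slow|
|dust    box|
|white      |
|telescope  |
|guitar     |
|triangle   |
|tomato  you|
|magnetic   |
|yellow take|
|journey    |
|corn     in|
|network    |
|happy      |
|message    |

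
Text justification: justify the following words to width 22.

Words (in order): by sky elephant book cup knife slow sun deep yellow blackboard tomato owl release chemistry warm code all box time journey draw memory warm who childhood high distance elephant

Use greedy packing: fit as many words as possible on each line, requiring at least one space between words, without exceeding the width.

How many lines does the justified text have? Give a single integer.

Answer: 9

Derivation:
Line 1: ['by', 'sky', 'elephant', 'book'] (min_width=20, slack=2)
Line 2: ['cup', 'knife', 'slow', 'sun'] (min_width=18, slack=4)
Line 3: ['deep', 'yellow', 'blackboard'] (min_width=22, slack=0)
Line 4: ['tomato', 'owl', 'release'] (min_width=18, slack=4)
Line 5: ['chemistry', 'warm', 'code'] (min_width=19, slack=3)
Line 6: ['all', 'box', 'time', 'journey'] (min_width=20, slack=2)
Line 7: ['draw', 'memory', 'warm', 'who'] (min_width=20, slack=2)
Line 8: ['childhood', 'high'] (min_width=14, slack=8)
Line 9: ['distance', 'elephant'] (min_width=17, slack=5)
Total lines: 9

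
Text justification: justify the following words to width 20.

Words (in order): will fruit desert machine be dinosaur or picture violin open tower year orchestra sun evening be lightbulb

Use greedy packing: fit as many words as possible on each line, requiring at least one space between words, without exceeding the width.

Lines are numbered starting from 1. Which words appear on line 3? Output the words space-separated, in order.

Answer: or picture violin

Derivation:
Line 1: ['will', 'fruit', 'desert'] (min_width=17, slack=3)
Line 2: ['machine', 'be', 'dinosaur'] (min_width=19, slack=1)
Line 3: ['or', 'picture', 'violin'] (min_width=17, slack=3)
Line 4: ['open', 'tower', 'year'] (min_width=15, slack=5)
Line 5: ['orchestra', 'sun'] (min_width=13, slack=7)
Line 6: ['evening', 'be', 'lightbulb'] (min_width=20, slack=0)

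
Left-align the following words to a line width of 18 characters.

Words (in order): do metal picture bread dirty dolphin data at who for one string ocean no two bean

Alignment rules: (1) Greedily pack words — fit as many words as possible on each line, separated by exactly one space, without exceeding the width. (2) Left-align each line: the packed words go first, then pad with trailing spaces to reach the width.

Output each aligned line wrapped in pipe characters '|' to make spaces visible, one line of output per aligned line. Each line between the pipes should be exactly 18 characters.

Line 1: ['do', 'metal', 'picture'] (min_width=16, slack=2)
Line 2: ['bread', 'dirty'] (min_width=11, slack=7)
Line 3: ['dolphin', 'data', 'at'] (min_width=15, slack=3)
Line 4: ['who', 'for', 'one', 'string'] (min_width=18, slack=0)
Line 5: ['ocean', 'no', 'two', 'bean'] (min_width=17, slack=1)

Answer: |do metal picture  |
|bread dirty       |
|dolphin data at   |
|who for one string|
|ocean no two bean |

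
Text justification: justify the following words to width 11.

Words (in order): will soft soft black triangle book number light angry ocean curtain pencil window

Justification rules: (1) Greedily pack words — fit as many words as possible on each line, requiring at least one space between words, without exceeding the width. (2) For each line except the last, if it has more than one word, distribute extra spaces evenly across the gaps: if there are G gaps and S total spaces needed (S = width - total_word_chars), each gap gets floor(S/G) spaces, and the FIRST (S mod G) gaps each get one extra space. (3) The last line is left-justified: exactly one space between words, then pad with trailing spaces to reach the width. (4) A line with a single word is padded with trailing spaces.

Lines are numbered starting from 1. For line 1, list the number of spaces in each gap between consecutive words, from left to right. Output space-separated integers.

Answer: 3

Derivation:
Line 1: ['will', 'soft'] (min_width=9, slack=2)
Line 2: ['soft', 'black'] (min_width=10, slack=1)
Line 3: ['triangle'] (min_width=8, slack=3)
Line 4: ['book', 'number'] (min_width=11, slack=0)
Line 5: ['light', 'angry'] (min_width=11, slack=0)
Line 6: ['ocean'] (min_width=5, slack=6)
Line 7: ['curtain'] (min_width=7, slack=4)
Line 8: ['pencil'] (min_width=6, slack=5)
Line 9: ['window'] (min_width=6, slack=5)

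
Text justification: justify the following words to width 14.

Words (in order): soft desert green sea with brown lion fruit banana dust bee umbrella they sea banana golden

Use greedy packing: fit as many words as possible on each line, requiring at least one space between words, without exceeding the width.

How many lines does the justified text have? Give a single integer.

Line 1: ['soft', 'desert'] (min_width=11, slack=3)
Line 2: ['green', 'sea', 'with'] (min_width=14, slack=0)
Line 3: ['brown', 'lion'] (min_width=10, slack=4)
Line 4: ['fruit', 'banana'] (min_width=12, slack=2)
Line 5: ['dust', 'bee'] (min_width=8, slack=6)
Line 6: ['umbrella', 'they'] (min_width=13, slack=1)
Line 7: ['sea', 'banana'] (min_width=10, slack=4)
Line 8: ['golden'] (min_width=6, slack=8)
Total lines: 8

Answer: 8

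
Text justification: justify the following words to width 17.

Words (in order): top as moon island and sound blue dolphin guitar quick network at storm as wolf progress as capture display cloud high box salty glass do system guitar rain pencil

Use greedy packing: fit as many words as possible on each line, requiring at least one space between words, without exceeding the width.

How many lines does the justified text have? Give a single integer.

Line 1: ['top', 'as', 'moon'] (min_width=11, slack=6)
Line 2: ['island', 'and', 'sound'] (min_width=16, slack=1)
Line 3: ['blue', 'dolphin'] (min_width=12, slack=5)
Line 4: ['guitar', 'quick'] (min_width=12, slack=5)
Line 5: ['network', 'at', 'storm'] (min_width=16, slack=1)
Line 6: ['as', 'wolf', 'progress'] (min_width=16, slack=1)
Line 7: ['as', 'capture'] (min_width=10, slack=7)
Line 8: ['display', 'cloud'] (min_width=13, slack=4)
Line 9: ['high', 'box', 'salty'] (min_width=14, slack=3)
Line 10: ['glass', 'do', 'system'] (min_width=15, slack=2)
Line 11: ['guitar', 'rain'] (min_width=11, slack=6)
Line 12: ['pencil'] (min_width=6, slack=11)
Total lines: 12

Answer: 12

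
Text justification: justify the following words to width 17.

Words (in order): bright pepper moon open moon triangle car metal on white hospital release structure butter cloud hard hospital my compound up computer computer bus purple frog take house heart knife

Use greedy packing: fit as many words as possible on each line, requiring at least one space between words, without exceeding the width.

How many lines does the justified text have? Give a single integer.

Answer: 13

Derivation:
Line 1: ['bright', 'pepper'] (min_width=13, slack=4)
Line 2: ['moon', 'open', 'moon'] (min_width=14, slack=3)
Line 3: ['triangle', 'car'] (min_width=12, slack=5)
Line 4: ['metal', 'on', 'white'] (min_width=14, slack=3)
Line 5: ['hospital', 'release'] (min_width=16, slack=1)
Line 6: ['structure', 'butter'] (min_width=16, slack=1)
Line 7: ['cloud', 'hard'] (min_width=10, slack=7)
Line 8: ['hospital', 'my'] (min_width=11, slack=6)
Line 9: ['compound', 'up'] (min_width=11, slack=6)
Line 10: ['computer', 'computer'] (min_width=17, slack=0)
Line 11: ['bus', 'purple', 'frog'] (min_width=15, slack=2)
Line 12: ['take', 'house', 'heart'] (min_width=16, slack=1)
Line 13: ['knife'] (min_width=5, slack=12)
Total lines: 13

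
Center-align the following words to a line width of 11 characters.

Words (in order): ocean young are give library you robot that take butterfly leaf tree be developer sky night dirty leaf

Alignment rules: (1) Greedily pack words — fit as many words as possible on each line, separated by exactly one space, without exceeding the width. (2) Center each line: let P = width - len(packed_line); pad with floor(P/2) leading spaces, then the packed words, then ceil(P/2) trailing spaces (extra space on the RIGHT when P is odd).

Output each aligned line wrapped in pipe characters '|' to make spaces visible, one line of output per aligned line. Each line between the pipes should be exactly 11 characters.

Line 1: ['ocean', 'young'] (min_width=11, slack=0)
Line 2: ['are', 'give'] (min_width=8, slack=3)
Line 3: ['library', 'you'] (min_width=11, slack=0)
Line 4: ['robot', 'that'] (min_width=10, slack=1)
Line 5: ['take'] (min_width=4, slack=7)
Line 6: ['butterfly'] (min_width=9, slack=2)
Line 7: ['leaf', 'tree'] (min_width=9, slack=2)
Line 8: ['be'] (min_width=2, slack=9)
Line 9: ['developer'] (min_width=9, slack=2)
Line 10: ['sky', 'night'] (min_width=9, slack=2)
Line 11: ['dirty', 'leaf'] (min_width=10, slack=1)

Answer: |ocean young|
| are give  |
|library you|
|robot that |
|   take    |
| butterfly |
| leaf tree |
|    be     |
| developer |
| sky night |
|dirty leaf |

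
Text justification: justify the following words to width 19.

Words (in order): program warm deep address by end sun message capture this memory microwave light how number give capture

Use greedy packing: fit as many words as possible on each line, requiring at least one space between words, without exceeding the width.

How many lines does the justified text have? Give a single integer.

Answer: 6

Derivation:
Line 1: ['program', 'warm', 'deep'] (min_width=17, slack=2)
Line 2: ['address', 'by', 'end', 'sun'] (min_width=18, slack=1)
Line 3: ['message', 'capture'] (min_width=15, slack=4)
Line 4: ['this', 'memory'] (min_width=11, slack=8)
Line 5: ['microwave', 'light', 'how'] (min_width=19, slack=0)
Line 6: ['number', 'give', 'capture'] (min_width=19, slack=0)
Total lines: 6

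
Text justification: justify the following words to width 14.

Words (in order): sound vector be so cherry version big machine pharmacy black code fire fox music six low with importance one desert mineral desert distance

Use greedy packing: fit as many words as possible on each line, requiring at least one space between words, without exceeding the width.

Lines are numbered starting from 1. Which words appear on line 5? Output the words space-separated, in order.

Answer: pharmacy black

Derivation:
Line 1: ['sound', 'vector'] (min_width=12, slack=2)
Line 2: ['be', 'so', 'cherry'] (min_width=12, slack=2)
Line 3: ['version', 'big'] (min_width=11, slack=3)
Line 4: ['machine'] (min_width=7, slack=7)
Line 5: ['pharmacy', 'black'] (min_width=14, slack=0)
Line 6: ['code', 'fire', 'fox'] (min_width=13, slack=1)
Line 7: ['music', 'six', 'low'] (min_width=13, slack=1)
Line 8: ['with'] (min_width=4, slack=10)
Line 9: ['importance', 'one'] (min_width=14, slack=0)
Line 10: ['desert', 'mineral'] (min_width=14, slack=0)
Line 11: ['desert'] (min_width=6, slack=8)
Line 12: ['distance'] (min_width=8, slack=6)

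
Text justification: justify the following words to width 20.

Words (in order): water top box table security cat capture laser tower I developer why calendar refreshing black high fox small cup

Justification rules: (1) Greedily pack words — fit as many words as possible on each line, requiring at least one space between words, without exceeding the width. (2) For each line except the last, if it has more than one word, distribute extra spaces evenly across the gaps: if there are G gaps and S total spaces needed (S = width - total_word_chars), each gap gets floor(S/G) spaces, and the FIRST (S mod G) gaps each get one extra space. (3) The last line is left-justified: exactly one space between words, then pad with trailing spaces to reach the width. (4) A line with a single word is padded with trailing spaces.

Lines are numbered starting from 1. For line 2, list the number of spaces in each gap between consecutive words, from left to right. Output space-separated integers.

Line 1: ['water', 'top', 'box', 'table'] (min_width=19, slack=1)
Line 2: ['security', 'cat', 'capture'] (min_width=20, slack=0)
Line 3: ['laser', 'tower', 'I'] (min_width=13, slack=7)
Line 4: ['developer', 'why'] (min_width=13, slack=7)
Line 5: ['calendar', 'refreshing'] (min_width=19, slack=1)
Line 6: ['black', 'high', 'fox', 'small'] (min_width=20, slack=0)
Line 7: ['cup'] (min_width=3, slack=17)

Answer: 1 1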